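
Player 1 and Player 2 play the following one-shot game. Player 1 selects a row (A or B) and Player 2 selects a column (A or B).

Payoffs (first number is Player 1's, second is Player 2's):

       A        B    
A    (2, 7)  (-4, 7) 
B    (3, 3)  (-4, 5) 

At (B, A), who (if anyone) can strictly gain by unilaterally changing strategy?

Player 2

Player 1 at (B, A) earns 3; deviating to A yields 2 — not better.
Player 2 earns 3; deviating to B yields 5 — a strict improvement.
Only Player 2 has a strictly profitable deviation.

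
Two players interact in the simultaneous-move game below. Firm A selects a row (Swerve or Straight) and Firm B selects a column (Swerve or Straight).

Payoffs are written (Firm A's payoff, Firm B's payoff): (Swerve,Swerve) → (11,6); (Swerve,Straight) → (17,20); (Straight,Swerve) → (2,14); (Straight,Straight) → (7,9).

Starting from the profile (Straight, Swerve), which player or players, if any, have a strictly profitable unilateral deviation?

Firm A at (Straight, Swerve) earns 2; deviating to Swerve yields 11 — a strict improvement.
Firm B earns 14; deviating to Straight yields 9 — not better.
Only Firm A has a strictly profitable deviation.

Firm A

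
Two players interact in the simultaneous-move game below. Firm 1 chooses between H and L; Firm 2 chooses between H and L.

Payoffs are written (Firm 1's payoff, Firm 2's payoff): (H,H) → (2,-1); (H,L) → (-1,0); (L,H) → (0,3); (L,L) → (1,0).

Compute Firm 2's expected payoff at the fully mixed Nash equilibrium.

0

First find p, the probability Firm 1 plays H, from Firm 2's indifference between H and L: −p + 3(1−p) = 0, giving p = 3/4.
Since Firm 2 is indifferent in equilibrium, Firm 2's expected payoff equals the payoff from either column against (3/4, 1/4). Using H: −(3/4) + 3(1/4) = 0.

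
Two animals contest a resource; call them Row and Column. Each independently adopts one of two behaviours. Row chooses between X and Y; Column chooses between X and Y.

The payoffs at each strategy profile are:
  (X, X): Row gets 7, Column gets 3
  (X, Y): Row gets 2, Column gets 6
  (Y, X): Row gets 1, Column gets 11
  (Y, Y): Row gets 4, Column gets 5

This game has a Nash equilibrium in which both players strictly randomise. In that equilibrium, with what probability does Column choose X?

Let q be the probability that Column plays X. In a completely mixed equilibrium, Row must be indifferent between X and Y.
Row's expected payoff from X is 7q + 2(1−q); from Y it is q + 4(1−q).
Setting these equal: 5q + 2 = −3q + 4, so q = 1/4.

1/4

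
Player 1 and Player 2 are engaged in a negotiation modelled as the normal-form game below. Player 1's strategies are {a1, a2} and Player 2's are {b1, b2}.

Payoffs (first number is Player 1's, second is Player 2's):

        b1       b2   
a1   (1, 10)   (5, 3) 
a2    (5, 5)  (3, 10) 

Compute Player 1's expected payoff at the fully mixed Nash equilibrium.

11/3

First find q, the probability Player 2 plays b1, from Player 1's indifference between a1 and a2: q + 5(1−q) = 5q + 3(1−q), giving q = 1/3.
Since Player 1 is indifferent in equilibrium, Player 1's expected payoff equals the payoff from either row against (1/3, 2/3). Using a1: (1/3) + 5(2/3) = 11/3.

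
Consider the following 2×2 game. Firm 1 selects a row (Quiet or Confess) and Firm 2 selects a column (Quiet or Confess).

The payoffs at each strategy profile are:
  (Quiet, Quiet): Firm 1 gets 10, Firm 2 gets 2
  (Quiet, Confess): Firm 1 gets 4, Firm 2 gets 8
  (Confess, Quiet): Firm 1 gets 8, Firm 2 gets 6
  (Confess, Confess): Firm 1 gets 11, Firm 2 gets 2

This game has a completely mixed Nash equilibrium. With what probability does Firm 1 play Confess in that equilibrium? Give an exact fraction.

Let x be the probability that Firm 1 plays Quiet. In a completely mixed equilibrium, Firm 2 must be indifferent between Quiet and Confess.
Firm 2's expected payoff from Quiet is 2x + 6(1−x); from Confess it is 8x + 2(1−x).
Setting these equal: −4x + 6 = 6x + 2, so x = 2/5.
Therefore Firm 1 plays Confess with probability 1 − 2/5 = 3/5.

3/5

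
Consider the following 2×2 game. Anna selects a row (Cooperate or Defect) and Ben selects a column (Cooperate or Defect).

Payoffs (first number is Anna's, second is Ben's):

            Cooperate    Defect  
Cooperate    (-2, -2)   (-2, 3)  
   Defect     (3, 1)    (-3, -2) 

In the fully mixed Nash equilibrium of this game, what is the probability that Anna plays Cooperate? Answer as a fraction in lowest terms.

3/8

Let x be the probability that Anna plays Cooperate. In a completely mixed equilibrium, Ben must be indifferent between Cooperate and Defect.
Ben's expected payoff from Cooperate is −2x + (1−x); from Defect it is 3x − 2(1−x).
Setting these equal: −3x + 1 = 5x − 2, so x = 3/8.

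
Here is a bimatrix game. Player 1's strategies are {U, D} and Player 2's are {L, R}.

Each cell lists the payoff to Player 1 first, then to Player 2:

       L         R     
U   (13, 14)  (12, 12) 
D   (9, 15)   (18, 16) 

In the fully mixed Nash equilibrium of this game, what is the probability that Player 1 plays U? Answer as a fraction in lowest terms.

Let x be the probability that Player 1 plays U. In a completely mixed equilibrium, Player 2 must be indifferent between L and R.
Player 2's expected payoff from L is 14x + 15(1−x); from R it is 12x + 16(1−x).
Setting these equal: −x + 15 = −4x + 16, so x = 1/3.

1/3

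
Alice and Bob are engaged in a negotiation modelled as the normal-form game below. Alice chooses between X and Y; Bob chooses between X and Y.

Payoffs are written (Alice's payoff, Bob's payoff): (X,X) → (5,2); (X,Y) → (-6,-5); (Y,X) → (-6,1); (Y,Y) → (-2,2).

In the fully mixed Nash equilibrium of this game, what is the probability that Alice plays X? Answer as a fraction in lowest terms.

1/8

Let x be the probability that Alice plays X. In a completely mixed equilibrium, Bob must be indifferent between X and Y.
Bob's expected payoff from X is 2x + (1−x); from Y it is −5x + 2(1−x).
Setting these equal: x + 1 = −7x + 2, so x = 1/8.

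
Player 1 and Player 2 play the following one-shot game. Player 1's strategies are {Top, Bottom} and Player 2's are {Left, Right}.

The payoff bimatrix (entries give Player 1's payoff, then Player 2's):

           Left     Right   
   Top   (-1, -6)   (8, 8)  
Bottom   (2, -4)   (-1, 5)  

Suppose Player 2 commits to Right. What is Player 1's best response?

Against Right, Player 1 earns 8 from Top and -1 from Bottom.
So Top is the best response.

Top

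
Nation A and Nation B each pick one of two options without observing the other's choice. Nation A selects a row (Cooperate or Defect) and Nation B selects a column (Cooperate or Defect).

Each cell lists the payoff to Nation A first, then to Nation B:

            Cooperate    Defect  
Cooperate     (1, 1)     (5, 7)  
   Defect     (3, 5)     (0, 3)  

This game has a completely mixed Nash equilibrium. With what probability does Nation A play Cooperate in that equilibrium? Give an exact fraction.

1/4

Let r be the probability that Nation A plays Cooperate. In a completely mixed equilibrium, Nation B must be indifferent between Cooperate and Defect.
Nation B's expected payoff from Cooperate is r + 5(1−r); from Defect it is 7r + 3(1−r).
Setting these equal: −4r + 5 = 4r + 3, so r = 1/4.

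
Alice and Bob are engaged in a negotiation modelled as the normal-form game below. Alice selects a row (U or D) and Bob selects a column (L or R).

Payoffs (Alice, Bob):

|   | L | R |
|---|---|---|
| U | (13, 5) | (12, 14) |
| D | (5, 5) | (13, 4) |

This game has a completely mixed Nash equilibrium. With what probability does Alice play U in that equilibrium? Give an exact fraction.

1/10

Let x be the probability that Alice plays U. In a completely mixed equilibrium, Bob must be indifferent between L and R.
Bob's expected payoff from L is 5x + 5(1−x); from R it is 14x + 4(1−x).
Setting these equal: 5 = 10x + 4, so x = 1/10.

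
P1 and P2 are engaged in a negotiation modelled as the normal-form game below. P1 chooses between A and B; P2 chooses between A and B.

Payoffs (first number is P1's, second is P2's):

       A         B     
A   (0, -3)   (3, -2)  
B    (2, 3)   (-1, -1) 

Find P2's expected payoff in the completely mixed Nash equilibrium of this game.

-9/5

First find x, the probability P1 plays A, from P2's indifference between A and B: −3x + 3(1−x) = −2x − (1−x), giving x = 4/5.
Since P2 is indifferent in equilibrium, P2's expected payoff equals the payoff from either column against (4/5, 1/5). Using A: −3(4/5) + 3(1/5) = -9/5.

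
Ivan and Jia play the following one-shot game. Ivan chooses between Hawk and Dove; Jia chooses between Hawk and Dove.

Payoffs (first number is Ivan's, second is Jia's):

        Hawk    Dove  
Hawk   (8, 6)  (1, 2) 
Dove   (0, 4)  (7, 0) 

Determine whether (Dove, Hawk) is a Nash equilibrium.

No

At (Dove, Hawk), Ivan earns 0; switching to Hawk would give 8, so Ivan would deviate.
Jia earns 4; switching to Dove would give 0, so Jia has no profitable deviation.
Since at least one player can profitably deviate, this is not a Nash equilibrium.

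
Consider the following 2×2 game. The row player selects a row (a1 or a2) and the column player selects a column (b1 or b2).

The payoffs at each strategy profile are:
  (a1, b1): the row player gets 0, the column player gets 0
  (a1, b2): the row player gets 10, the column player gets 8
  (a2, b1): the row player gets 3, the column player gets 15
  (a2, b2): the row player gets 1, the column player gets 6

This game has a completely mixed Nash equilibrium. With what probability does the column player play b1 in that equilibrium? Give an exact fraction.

3/4

Let c be the probability that the column player plays b1. In a completely mixed equilibrium, the row player must be indifferent between a1 and a2.
The row player's expected payoff from a1 is 10(1−c); from a2 it is 3c + (1−c).
Setting these equal: −10c + 10 = 2c + 1, so c = 3/4.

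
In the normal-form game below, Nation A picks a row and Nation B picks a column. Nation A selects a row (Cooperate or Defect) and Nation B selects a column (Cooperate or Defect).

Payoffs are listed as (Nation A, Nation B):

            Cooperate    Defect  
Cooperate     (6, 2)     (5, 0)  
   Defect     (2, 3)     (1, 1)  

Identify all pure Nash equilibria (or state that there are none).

(Cooperate, Cooperate)

(Cooperate, Cooperate): Nation A gets 6 ≥ 2 from Defect, and Nation B gets 2 ≥ 0 from Defect — Nash equilibrium.
(Cooperate, Defect): Nation B prefers Cooperate (2 > 0) — not an equilibrium.
(Defect, Cooperate): Nation A prefers Cooperate (6 > 2) — not an equilibrium.
(Defect, Defect): Nation A prefers Cooperate (5 > 1); Nation B prefers Cooperate (3 > 1) — not an equilibrium.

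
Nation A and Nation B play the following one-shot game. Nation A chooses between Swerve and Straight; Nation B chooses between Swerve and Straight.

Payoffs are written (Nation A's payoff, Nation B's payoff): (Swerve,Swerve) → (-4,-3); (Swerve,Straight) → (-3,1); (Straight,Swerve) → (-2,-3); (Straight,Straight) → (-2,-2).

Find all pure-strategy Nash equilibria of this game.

(Straight, Straight)

(Swerve, Swerve): Nation A prefers Straight (-2 > -4); Nation B prefers Straight (1 > -3) — not an equilibrium.
(Swerve, Straight): Nation A prefers Straight (-2 > -3) — not an equilibrium.
(Straight, Swerve): Nation B prefers Straight (-2 > -3) — not an equilibrium.
(Straight, Straight): Nation A gets -2 ≥ -3 from Swerve, and Nation B gets -2 ≥ -3 from Swerve — Nash equilibrium.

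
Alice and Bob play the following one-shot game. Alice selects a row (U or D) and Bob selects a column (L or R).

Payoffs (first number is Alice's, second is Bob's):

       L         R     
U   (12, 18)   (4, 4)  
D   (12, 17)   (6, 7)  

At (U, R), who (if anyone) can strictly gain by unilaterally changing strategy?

Both

Alice at (U, R) earns 4; deviating to D yields 6 — a strict improvement.
Bob earns 4; deviating to L yields 18 — a strict improvement.
Both Alice and Bob have strictly profitable deviations.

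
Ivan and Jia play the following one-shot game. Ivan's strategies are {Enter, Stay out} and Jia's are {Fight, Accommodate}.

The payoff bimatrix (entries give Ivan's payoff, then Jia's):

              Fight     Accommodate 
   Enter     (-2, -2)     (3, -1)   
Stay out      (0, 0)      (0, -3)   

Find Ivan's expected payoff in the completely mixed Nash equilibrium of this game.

0

First find q, the probability Jia plays Fight, from Ivan's indifference between Enter and Stay out: −2q + 3(1−q) = 0, giving q = 3/5.
Since Ivan is indifferent in equilibrium, Ivan's expected payoff equals the payoff from either row against (3/5, 2/5). Using Enter: −2(3/5) + 3(2/5) = 0.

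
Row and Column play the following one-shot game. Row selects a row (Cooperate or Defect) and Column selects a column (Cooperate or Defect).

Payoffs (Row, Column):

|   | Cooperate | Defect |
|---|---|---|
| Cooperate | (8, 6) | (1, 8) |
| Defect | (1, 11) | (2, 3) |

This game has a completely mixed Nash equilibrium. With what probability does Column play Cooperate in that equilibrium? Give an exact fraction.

Let y be the probability that Column plays Cooperate. In a completely mixed equilibrium, Row must be indifferent between Cooperate and Defect.
Row's expected payoff from Cooperate is 8y + (1−y); from Defect it is y + 2(1−y).
Setting these equal: 7y + 1 = −y + 2, so y = 1/8.

1/8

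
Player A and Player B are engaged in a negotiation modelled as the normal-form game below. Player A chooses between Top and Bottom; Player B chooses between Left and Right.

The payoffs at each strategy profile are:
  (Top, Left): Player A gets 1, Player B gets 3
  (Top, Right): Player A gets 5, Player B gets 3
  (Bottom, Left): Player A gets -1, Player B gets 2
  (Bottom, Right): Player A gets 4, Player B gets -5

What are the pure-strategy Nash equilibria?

(Top, Left): Player A gets 1 ≥ -1 from Bottom, and Player B gets 3 ≥ 3 from Right — Nash equilibrium.
(Top, Right): Player A gets 5 ≥ 4 from Bottom, and Player B gets 3 ≥ 3 from Left — Nash equilibrium.
(Bottom, Left): Player A prefers Top (1 > -1) — not an equilibrium.
(Bottom, Right): Player A prefers Top (5 > 4); Player B prefers Left (2 > -5) — not an equilibrium.

(Top, Left) and (Top, Right)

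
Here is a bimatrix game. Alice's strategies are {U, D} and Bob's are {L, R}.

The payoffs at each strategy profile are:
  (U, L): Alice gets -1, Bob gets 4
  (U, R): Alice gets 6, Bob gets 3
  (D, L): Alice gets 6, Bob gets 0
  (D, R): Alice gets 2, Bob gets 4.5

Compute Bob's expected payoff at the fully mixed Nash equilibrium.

36/11

First find p, the probability Alice plays U, from Bob's indifference between L and R: 4p = 3p + 4.5(1−p), giving p = 9/11.
Since Bob is indifferent in equilibrium, Bob's expected payoff equals the payoff from either column against (9/11, 2/11). Using L: 4(9/11) = 36/11.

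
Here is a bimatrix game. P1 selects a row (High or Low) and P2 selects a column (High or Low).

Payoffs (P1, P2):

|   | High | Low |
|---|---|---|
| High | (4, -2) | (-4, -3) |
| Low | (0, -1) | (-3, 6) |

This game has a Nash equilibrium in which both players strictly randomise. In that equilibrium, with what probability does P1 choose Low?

Let r be the probability that P1 plays High. In a completely mixed equilibrium, P2 must be indifferent between High and Low.
P2's expected payoff from High is −2r − (1−r); from Low it is −3r + 6(1−r).
Setting these equal: −r − 1 = −9r + 6, so r = 7/8.
Therefore P1 plays Low with probability 1 − 7/8 = 1/8.

1/8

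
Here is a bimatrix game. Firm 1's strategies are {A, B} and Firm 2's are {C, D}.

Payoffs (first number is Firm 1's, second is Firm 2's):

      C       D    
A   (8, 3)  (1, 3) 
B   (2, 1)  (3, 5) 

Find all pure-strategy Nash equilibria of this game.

(A, C) and (B, D)

(A, C): Firm 1 gets 8 ≥ 2 from B, and Firm 2 gets 3 ≥ 3 from D — Nash equilibrium.
(A, D): Firm 1 prefers B (3 > 1) — not an equilibrium.
(B, C): Firm 1 prefers A (8 > 2); Firm 2 prefers D (5 > 1) — not an equilibrium.
(B, D): Firm 1 gets 3 ≥ 1 from A, and Firm 2 gets 5 ≥ 1 from C — Nash equilibrium.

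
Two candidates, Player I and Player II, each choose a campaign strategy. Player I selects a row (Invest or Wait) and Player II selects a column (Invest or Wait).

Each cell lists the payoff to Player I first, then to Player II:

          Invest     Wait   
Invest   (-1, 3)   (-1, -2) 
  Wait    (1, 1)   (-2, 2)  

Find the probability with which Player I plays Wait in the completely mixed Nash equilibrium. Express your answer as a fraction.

Let p be the probability that Player I plays Invest. In a completely mixed equilibrium, Player II must be indifferent between Invest and Wait.
Player II's expected payoff from Invest is 3p + (1−p); from Wait it is −2p + 2(1−p).
Setting these equal: 2p + 1 = −4p + 2, so p = 1/6.
Therefore Player I plays Wait with probability 1 − 1/6 = 5/6.

5/6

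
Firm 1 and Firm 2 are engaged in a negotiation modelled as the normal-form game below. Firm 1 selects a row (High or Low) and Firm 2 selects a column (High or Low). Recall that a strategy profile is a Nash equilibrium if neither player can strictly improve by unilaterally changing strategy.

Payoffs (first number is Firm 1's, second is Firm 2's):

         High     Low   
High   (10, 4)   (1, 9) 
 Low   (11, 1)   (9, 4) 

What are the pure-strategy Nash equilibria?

(High, High): Firm 1 prefers Low (11 > 10); Firm 2 prefers Low (9 > 4) — not an equilibrium.
(High, Low): Firm 1 prefers Low (9 > 1) — not an equilibrium.
(Low, High): Firm 2 prefers Low (4 > 1) — not an equilibrium.
(Low, Low): Firm 1 gets 9 ≥ 1 from High, and Firm 2 gets 4 ≥ 1 from High — Nash equilibrium.

(Low, Low)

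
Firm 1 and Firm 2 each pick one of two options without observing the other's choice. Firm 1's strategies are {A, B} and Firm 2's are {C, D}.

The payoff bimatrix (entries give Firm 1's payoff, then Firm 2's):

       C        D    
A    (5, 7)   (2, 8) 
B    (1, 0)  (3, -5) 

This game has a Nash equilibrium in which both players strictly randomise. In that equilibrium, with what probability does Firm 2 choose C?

1/5

Let q be the probability that Firm 2 plays C. In a completely mixed equilibrium, Firm 1 must be indifferent between A and B.
Firm 1's expected payoff from A is 5q + 2(1−q); from B it is q + 3(1−q).
Setting these equal: 3q + 2 = −2q + 3, so q = 1/5.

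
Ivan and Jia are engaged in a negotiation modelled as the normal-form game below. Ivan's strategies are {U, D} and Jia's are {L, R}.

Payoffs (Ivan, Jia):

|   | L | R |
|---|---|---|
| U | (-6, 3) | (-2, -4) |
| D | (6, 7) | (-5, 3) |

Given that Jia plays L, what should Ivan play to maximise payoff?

Against L, Ivan earns -6 from U and 6 from D.
So D is the best response.

D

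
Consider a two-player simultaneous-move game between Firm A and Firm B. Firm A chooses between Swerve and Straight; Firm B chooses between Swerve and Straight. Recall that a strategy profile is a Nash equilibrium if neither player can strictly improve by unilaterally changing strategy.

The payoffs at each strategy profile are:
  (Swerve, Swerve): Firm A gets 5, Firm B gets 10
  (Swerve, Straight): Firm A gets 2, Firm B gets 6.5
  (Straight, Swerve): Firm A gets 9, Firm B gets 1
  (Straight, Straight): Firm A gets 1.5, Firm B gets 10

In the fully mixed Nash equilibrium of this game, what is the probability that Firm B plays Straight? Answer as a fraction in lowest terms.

8/9

Let y be the probability that Firm B plays Swerve. In a completely mixed equilibrium, Firm A must be indifferent between Swerve and Straight.
Firm A's expected payoff from Swerve is 5y + 2(1−y); from Straight it is 9y + 1.5(1−y).
Setting these equal: 3y + 2 = 7.5y + 1.5, so y = 1/9.
Therefore Firm B plays Straight with probability 1 − 1/9 = 8/9.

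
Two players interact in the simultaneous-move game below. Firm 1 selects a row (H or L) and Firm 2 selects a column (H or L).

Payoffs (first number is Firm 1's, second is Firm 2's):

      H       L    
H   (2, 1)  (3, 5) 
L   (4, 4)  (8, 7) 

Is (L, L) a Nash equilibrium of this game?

Yes

At (L, L), Firm 1 earns 8; switching to H would give 3, so Firm 1 has no profitable deviation.
Firm 2 earns 7; switching to H would give 4, so Firm 2 has no profitable deviation.
Neither player can gain by a unilateral deviation, so this profile is a Nash equilibrium.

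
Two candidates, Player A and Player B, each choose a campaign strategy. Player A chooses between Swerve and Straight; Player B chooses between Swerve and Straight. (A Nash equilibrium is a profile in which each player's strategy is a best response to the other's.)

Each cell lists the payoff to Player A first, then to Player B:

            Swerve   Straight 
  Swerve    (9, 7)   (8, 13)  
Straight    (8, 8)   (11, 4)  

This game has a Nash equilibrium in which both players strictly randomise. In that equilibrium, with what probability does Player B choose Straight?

Let q be the probability that Player B plays Swerve. In a completely mixed equilibrium, Player A must be indifferent between Swerve and Straight.
Player A's expected payoff from Swerve is 9q + 8(1−q); from Straight it is 8q + 11(1−q).
Setting these equal: q + 8 = −3q + 11, so q = 3/4.
Therefore Player B plays Straight with probability 1 − 3/4 = 1/4.

1/4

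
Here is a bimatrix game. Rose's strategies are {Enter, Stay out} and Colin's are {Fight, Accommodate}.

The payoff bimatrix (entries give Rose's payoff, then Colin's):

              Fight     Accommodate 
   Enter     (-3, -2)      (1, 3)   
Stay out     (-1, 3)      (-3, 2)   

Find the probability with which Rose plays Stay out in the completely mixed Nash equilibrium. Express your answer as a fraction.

5/6

Let r be the probability that Rose plays Enter. In a completely mixed equilibrium, Colin must be indifferent between Fight and Accommodate.
Colin's expected payoff from Fight is −2r + 3(1−r); from Accommodate it is 3r + 2(1−r).
Setting these equal: −5r + 3 = r + 2, so r = 1/6.
Therefore Rose plays Stay out with probability 1 − 1/6 = 5/6.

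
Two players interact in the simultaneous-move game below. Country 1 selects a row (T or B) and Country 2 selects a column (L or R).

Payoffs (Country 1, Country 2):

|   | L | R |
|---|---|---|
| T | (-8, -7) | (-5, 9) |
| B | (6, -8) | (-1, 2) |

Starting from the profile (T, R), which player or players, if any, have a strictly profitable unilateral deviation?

Country 1 at (T, R) earns -5; deviating to B yields -1 — a strict improvement.
Country 2 earns 9; deviating to L yields -7 — not better.
Only Country 1 has a strictly profitable deviation.

Country 1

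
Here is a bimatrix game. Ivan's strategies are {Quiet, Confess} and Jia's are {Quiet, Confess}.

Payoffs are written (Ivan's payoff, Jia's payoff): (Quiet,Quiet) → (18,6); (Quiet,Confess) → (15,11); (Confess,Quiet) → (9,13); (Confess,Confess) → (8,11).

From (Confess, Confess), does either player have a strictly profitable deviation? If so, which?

Both

Ivan at (Confess, Confess) earns 8; deviating to Quiet yields 15 — a strict improvement.
Jia earns 11; deviating to Quiet yields 13 — a strict improvement.
Both Ivan and Jia have strictly profitable deviations.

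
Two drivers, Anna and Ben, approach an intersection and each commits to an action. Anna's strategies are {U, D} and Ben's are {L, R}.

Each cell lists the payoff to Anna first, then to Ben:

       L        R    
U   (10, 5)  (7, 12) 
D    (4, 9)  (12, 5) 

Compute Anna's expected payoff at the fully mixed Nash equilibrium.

First find q, the probability Ben plays L, from Anna's indifference between U and D: 10q + 7(1−q) = 4q + 12(1−q), giving q = 5/11.
Since Anna is indifferent in equilibrium, Anna's expected payoff equals the payoff from either row against (5/11, 6/11). Using U: 10(5/11) + 7(6/11) = 92/11.

92/11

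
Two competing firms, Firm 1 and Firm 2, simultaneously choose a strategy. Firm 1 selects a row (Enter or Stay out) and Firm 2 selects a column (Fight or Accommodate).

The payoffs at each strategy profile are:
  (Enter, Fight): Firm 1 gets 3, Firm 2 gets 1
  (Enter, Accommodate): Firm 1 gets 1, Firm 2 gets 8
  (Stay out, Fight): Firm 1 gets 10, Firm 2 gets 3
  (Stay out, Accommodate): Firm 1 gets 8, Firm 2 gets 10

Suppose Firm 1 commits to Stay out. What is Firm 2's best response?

Against Stay out, Firm 2 earns 3 from Fight and 10 from Accommodate.
So Accommodate is the best response.

Accommodate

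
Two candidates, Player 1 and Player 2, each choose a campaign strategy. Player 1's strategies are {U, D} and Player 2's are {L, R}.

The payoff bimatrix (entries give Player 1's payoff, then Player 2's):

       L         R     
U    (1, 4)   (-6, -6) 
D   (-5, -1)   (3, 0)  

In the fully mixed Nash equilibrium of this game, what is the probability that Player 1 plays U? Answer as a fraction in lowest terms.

Let r be the probability that Player 1 plays U. In a completely mixed equilibrium, Player 2 must be indifferent between L and R.
Player 2's expected payoff from L is 4r − (1−r); from R it is −6r.
Setting these equal: 5r − 1 = −6r, so r = 1/11.

1/11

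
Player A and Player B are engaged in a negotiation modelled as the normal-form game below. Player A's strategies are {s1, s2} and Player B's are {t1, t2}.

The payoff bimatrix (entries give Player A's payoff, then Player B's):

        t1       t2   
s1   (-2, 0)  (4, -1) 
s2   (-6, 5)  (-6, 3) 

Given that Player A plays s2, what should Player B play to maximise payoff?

Against s2, Player B earns 5 from t1 and 3 from t2.
So t1 is the best response.

t1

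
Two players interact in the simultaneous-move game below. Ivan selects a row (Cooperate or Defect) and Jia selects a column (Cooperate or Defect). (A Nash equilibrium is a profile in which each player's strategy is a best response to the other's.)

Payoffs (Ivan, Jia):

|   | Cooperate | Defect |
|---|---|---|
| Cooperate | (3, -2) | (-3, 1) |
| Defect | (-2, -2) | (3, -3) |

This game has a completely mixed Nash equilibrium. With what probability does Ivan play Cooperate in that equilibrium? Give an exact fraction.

Let x be the probability that Ivan plays Cooperate. In a completely mixed equilibrium, Jia must be indifferent between Cooperate and Defect.
Jia's expected payoff from Cooperate is −2x − 2(1−x); from Defect it is x − 3(1−x).
Setting these equal: -2 = 4x − 3, so x = 1/4.

1/4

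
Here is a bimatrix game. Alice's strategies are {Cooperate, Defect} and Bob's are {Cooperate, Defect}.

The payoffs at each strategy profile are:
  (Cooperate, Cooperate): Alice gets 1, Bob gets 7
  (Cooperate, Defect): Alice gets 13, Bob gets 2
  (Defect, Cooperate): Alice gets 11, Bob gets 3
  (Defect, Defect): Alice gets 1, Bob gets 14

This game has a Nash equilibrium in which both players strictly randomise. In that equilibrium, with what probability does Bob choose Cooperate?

6/11

Let q be the probability that Bob plays Cooperate. In a completely mixed equilibrium, Alice must be indifferent between Cooperate and Defect.
Alice's expected payoff from Cooperate is q + 13(1−q); from Defect it is 11q + (1−q).
Setting these equal: −12q + 13 = 10q + 1, so q = 6/11.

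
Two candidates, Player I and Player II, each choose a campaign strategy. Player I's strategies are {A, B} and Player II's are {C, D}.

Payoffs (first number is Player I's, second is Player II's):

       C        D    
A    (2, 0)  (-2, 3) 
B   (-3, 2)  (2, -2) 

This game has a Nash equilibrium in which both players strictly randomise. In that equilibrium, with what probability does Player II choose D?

Let y be the probability that Player II plays C. In a completely mixed equilibrium, Player I must be indifferent between A and B.
Player I's expected payoff from A is 2y − 2(1−y); from B it is −3y + 2(1−y).
Setting these equal: 4y − 2 = −5y + 2, so y = 4/9.
Therefore Player II plays D with probability 1 − 4/9 = 5/9.

5/9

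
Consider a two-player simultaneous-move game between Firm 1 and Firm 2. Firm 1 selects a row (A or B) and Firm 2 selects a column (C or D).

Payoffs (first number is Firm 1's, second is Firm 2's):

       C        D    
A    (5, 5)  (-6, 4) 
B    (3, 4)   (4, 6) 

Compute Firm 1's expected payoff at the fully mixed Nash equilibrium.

19/6

First find y, the probability Firm 2 plays C, from Firm 1's indifference between A and B: 5y − 6(1−y) = 3y + 4(1−y), giving y = 5/6.
Since Firm 1 is indifferent in equilibrium, Firm 1's expected payoff equals the payoff from either row against (5/6, 1/6). Using A: 5(5/6) − 6(1/6) = 19/6.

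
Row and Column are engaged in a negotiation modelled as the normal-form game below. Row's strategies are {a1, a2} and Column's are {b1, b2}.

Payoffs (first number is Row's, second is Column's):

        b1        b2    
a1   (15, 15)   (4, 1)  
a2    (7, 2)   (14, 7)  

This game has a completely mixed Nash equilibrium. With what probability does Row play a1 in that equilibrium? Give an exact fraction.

5/19

Let r be the probability that Row plays a1. In a completely mixed equilibrium, Column must be indifferent between b1 and b2.
Column's expected payoff from b1 is 15r + 2(1−r); from b2 it is r + 7(1−r).
Setting these equal: 13r + 2 = −6r + 7, so r = 5/19.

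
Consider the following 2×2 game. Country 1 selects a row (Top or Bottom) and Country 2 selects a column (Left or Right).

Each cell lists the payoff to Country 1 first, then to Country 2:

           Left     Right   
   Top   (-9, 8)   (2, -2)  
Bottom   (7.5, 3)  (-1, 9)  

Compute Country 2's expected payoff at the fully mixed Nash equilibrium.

First find x, the probability Country 1 plays Top, from Country 2's indifference between Left and Right: 8x + 3(1−x) = −2x + 9(1−x), giving x = 3/8.
Since Country 2 is indifferent in equilibrium, Country 2's expected payoff equals the payoff from either column against (3/8, 5/8). Using Left: 8(3/8) + 3(5/8) = 39/8.

39/8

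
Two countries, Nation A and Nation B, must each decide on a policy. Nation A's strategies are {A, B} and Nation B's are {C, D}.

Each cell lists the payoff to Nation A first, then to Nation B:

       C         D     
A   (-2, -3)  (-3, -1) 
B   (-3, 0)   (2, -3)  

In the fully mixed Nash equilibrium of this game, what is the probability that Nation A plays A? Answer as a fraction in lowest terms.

Let x be the probability that Nation A plays A. In a completely mixed equilibrium, Nation B must be indifferent between C and D.
Nation B's expected payoff from C is −3x; from D it is −x − 3(1−x).
Setting these equal: −3x = 2x − 3, so x = 3/5.

3/5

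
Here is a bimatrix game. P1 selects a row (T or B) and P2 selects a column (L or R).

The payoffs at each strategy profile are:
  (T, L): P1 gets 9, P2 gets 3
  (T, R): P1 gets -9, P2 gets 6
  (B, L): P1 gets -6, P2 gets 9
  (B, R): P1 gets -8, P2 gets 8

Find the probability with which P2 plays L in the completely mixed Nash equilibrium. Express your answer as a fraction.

1/16

Let q be the probability that P2 plays L. In a completely mixed equilibrium, P1 must be indifferent between T and B.
P1's expected payoff from T is 9q − 9(1−q); from B it is −6q − 8(1−q).
Setting these equal: 18q − 9 = 2q − 8, so q = 1/16.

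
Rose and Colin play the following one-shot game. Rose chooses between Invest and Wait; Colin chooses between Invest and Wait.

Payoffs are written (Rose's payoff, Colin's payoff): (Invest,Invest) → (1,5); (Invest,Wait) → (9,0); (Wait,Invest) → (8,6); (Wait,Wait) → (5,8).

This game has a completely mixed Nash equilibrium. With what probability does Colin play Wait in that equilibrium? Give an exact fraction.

7/11

Let c be the probability that Colin plays Invest. In a completely mixed equilibrium, Rose must be indifferent between Invest and Wait.
Rose's expected payoff from Invest is c + 9(1−c); from Wait it is 8c + 5(1−c).
Setting these equal: −8c + 9 = 3c + 5, so c = 4/11.
Therefore Colin plays Wait with probability 1 − 4/11 = 7/11.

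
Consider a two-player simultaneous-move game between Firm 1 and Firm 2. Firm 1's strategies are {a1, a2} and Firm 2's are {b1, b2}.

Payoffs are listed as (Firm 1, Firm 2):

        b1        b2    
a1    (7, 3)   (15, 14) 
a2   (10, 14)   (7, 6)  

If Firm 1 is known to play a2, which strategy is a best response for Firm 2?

Against a2, Firm 2 earns 14 from b1 and 6 from b2.
So b1 is the best response.

b1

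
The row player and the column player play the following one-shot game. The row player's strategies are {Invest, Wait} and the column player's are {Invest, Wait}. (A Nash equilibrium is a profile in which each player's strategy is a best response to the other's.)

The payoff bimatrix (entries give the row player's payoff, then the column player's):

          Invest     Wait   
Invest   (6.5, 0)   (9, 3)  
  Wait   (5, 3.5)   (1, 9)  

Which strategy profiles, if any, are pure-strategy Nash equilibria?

(Invest, Wait)

(Invest, Invest): the column player prefers Wait (3 > 0) — not an equilibrium.
(Invest, Wait): the row player gets 9 ≥ 1 from Wait, and the column player gets 3 ≥ 0 from Invest — Nash equilibrium.
(Wait, Invest): the row player prefers Invest (6.5 > 5); the column player prefers Wait (9 > 3.5) — not an equilibrium.
(Wait, Wait): the row player prefers Invest (9 > 1) — not an equilibrium.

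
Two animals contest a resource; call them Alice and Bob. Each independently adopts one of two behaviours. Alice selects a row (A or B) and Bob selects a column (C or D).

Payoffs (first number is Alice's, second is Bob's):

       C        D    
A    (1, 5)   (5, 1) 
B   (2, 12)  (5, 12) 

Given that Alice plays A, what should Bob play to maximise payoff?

Against A, Bob earns 5 from C and 1 from D.
So C is the best response.

C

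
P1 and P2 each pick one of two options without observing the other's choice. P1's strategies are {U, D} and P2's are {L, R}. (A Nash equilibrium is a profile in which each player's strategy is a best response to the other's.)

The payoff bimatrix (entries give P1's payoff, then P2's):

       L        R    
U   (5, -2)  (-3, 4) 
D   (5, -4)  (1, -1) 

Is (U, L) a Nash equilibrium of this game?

No

At (U, L), P1 earns 5; switching to D would give 5, so P1 has no profitable deviation.
P2 earns -2; switching to R would give 4, so P2 would deviate.
Since at least one player can profitably deviate, this is not a Nash equilibrium.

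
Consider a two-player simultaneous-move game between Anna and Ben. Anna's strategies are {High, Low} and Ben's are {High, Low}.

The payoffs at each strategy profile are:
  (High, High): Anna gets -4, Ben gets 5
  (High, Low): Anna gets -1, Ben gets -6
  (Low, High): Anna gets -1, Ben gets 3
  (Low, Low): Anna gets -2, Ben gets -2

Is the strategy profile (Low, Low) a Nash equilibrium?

No

At (Low, Low), Anna earns -2; switching to High would give -1, so Anna would deviate.
Ben earns -2; switching to High would give 3, so Ben would deviate.
Since at least one player can profitably deviate, this is not a Nash equilibrium.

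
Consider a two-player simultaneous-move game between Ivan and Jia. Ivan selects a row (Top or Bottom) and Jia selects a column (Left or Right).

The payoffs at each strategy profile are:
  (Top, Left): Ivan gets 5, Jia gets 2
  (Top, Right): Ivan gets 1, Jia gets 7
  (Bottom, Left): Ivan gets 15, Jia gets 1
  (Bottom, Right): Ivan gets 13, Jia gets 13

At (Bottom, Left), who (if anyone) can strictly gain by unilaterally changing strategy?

Jia

Ivan at (Bottom, Left) earns 15; deviating to Top yields 5 — not better.
Jia earns 1; deviating to Right yields 13 — a strict improvement.
Only Jia has a strictly profitable deviation.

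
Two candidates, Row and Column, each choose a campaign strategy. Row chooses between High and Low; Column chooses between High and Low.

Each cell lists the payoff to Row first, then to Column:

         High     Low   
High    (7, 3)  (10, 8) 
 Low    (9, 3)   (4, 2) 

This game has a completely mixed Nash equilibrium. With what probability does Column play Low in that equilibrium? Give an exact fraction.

Let c be the probability that Column plays High. In a completely mixed equilibrium, Row must be indifferent between High and Low.
Row's expected payoff from High is 7c + 10(1−c); from Low it is 9c + 4(1−c).
Setting these equal: −3c + 10 = 5c + 4, so c = 3/4.
Therefore Column plays Low with probability 1 − 3/4 = 1/4.

1/4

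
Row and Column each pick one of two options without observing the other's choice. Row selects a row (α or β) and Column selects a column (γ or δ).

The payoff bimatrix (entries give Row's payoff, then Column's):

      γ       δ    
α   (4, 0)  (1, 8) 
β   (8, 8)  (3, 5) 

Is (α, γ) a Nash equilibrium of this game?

At (α, γ), Row earns 4; switching to β would give 8, so Row would deviate.
Column earns 0; switching to δ would give 8, so Column would deviate.
Since at least one player can profitably deviate, this is not a Nash equilibrium.

No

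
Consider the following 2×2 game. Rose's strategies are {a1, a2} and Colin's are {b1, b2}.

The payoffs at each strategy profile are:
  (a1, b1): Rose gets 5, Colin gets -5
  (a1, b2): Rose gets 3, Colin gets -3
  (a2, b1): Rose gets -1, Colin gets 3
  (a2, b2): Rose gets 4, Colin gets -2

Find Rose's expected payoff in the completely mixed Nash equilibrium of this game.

First find q, the probability Colin plays b1, from Rose's indifference between a1 and a2: 5q + 3(1−q) = −q + 4(1−q), giving q = 1/7.
Since Rose is indifferent in equilibrium, Rose's expected payoff equals the payoff from either row against (1/7, 6/7). Using a1: 5(1/7) + 3(6/7) = 23/7.

23/7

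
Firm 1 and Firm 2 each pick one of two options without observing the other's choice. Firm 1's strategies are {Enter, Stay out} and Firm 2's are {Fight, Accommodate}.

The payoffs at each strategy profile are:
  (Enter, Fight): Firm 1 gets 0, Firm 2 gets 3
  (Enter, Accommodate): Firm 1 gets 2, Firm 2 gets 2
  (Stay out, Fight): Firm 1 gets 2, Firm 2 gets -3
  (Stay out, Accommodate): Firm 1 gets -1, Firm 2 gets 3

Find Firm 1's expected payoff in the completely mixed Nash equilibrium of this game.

First find q, the probability Firm 2 plays Fight, from Firm 1's indifference between Enter and Stay out: 2(1−q) = 2q − (1−q), giving q = 3/5.
Since Firm 1 is indifferent in equilibrium, Firm 1's expected payoff equals the payoff from either row against (3/5, 2/5). Using Enter: 2(2/5) = 4/5.

4/5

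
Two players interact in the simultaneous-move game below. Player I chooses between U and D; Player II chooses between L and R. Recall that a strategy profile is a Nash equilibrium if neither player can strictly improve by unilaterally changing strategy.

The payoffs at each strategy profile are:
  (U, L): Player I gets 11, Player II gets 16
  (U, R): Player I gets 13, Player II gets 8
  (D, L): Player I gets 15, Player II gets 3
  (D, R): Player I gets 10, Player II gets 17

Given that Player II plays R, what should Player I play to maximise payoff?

Against R, Player I earns 13 from U and 10 from D.
So U is the best response.

U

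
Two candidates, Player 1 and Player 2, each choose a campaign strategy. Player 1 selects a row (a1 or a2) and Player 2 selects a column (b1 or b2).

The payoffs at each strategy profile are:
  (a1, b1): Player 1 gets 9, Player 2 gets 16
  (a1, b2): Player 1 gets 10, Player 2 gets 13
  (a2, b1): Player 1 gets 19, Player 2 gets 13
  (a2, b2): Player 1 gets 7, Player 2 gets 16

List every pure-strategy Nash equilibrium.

(a1, b1): Player 1 prefers a2 (19 > 9) — not an equilibrium.
(a1, b2): Player 2 prefers b1 (16 > 13) — not an equilibrium.
(a2, b1): Player 2 prefers b2 (16 > 13) — not an equilibrium.
(a2, b2): Player 1 prefers a1 (10 > 7) — not an equilibrium.

none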